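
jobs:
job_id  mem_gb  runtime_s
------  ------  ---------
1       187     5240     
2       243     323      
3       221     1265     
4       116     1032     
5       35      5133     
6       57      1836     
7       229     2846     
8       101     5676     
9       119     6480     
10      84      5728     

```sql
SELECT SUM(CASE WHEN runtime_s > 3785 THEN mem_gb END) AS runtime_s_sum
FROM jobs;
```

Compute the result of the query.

job_id=1: ✓ → 187
job_id=2: ✗
job_id=3: ✗
job_id=4: ✗
job_id=5: ✓ → 35
job_id=6: ✗
job_id=7: ✗
job_id=8: ✓ → 101
job_id=9: ✓ → 119
job_id=10: ✓ → 84
runtime_s_sum = 187 + 35 + 101 + 119 + 84 = 526

526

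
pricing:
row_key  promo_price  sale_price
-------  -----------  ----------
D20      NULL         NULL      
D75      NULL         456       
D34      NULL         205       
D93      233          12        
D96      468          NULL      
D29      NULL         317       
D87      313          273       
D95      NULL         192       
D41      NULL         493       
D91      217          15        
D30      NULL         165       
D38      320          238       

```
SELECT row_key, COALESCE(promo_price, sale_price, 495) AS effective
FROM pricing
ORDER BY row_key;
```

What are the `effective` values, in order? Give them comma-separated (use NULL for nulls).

row_key=D20: promo_price=NULL, sale_price=NULL, → literal 495 → 495
row_key=D29: promo_price=NULL, sale_price=317 → 317
row_key=D30: promo_price=NULL, sale_price=165 → 165
row_key=D34: promo_price=NULL, sale_price=205 → 205
row_key=D38: promo_price=320 → 320
row_key=D41: promo_price=NULL, sale_price=493 → 493
row_key=D75: promo_price=NULL, sale_price=456 → 456
row_key=D87: promo_price=313 → 313
row_key=D91: promo_price=217 → 217
row_key=D93: promo_price=233 → 233
row_key=D95: promo_price=NULL, sale_price=192 → 192
row_key=D96: promo_price=468 → 468

495, 317, 165, 205, 320, 493, 456, 313, 217, 233, 192, 468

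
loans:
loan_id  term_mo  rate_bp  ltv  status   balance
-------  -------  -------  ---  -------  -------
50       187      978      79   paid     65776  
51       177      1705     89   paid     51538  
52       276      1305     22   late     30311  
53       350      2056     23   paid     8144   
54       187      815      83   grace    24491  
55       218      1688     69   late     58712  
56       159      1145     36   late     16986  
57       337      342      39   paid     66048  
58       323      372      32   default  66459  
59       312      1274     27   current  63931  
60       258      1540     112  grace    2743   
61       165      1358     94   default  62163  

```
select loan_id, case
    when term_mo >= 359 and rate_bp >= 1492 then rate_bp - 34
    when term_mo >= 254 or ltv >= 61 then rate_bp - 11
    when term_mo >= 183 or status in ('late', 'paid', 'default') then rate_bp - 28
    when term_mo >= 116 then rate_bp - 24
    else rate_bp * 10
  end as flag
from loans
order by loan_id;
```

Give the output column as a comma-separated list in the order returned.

967, 1694, 1294, 2045, 804, 1677, 1117, 331, 361, 1263, 1529, 1347

loan_id=50: term_mo >= 254 or ltv >= 61 → 967
loan_id=51: term_mo >= 254 or ltv >= 61 → 1694
loan_id=52: term_mo >= 254 or ltv >= 61 → 1294
loan_id=53: term_mo >= 254 or ltv >= 61 → 2045
loan_id=54: term_mo >= 254 or ltv >= 61 → 804
loan_id=55: term_mo >= 254 or ltv >= 61 → 1677
loan_id=56: term_mo >= 183 or status in ('late', 'paid', 'default') → 1117
loan_id=57: term_mo >= 254 or ltv >= 61 → 331
loan_id=58: term_mo >= 254 or ltv >= 61 → 361
loan_id=59: term_mo >= 254 or ltv >= 61 → 1263
loan_id=60: term_mo >= 254 or ltv >= 61 → 1529
loan_id=61: term_mo >= 254 or ltv >= 61 → 1347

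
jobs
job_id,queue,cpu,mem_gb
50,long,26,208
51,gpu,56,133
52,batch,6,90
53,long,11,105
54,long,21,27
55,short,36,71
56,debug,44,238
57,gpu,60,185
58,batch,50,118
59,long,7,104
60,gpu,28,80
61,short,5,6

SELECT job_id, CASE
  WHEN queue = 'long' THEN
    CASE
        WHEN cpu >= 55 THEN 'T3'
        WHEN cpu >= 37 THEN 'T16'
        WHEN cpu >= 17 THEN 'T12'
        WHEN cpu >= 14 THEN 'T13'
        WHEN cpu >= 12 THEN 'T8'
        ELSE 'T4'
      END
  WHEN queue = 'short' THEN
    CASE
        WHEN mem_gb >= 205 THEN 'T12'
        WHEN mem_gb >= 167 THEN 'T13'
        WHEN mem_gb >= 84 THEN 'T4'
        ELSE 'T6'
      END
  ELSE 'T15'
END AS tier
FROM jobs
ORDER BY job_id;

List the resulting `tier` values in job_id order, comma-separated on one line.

job_id=50: queue='long' → inner[cpu >= 17] → T12
job_id=51: queue='gpu' → outer ELSE → T15
job_id=52: queue='batch' → outer ELSE → T15
job_id=53: queue='long' → inner[ELSE] → T4
job_id=54: queue='long' → inner[cpu >= 17] → T12
job_id=55: queue='short' → inner[ELSE] → T6
job_id=56: queue='debug' → outer ELSE → T15
job_id=57: queue='gpu' → outer ELSE → T15
job_id=58: queue='batch' → outer ELSE → T15
job_id=59: queue='long' → inner[ELSE] → T4
job_id=60: queue='gpu' → outer ELSE → T15
job_id=61: queue='short' → inner[ELSE] → T6

T12, T15, T15, T4, T12, T6, T15, T15, T15, T4, T15, T6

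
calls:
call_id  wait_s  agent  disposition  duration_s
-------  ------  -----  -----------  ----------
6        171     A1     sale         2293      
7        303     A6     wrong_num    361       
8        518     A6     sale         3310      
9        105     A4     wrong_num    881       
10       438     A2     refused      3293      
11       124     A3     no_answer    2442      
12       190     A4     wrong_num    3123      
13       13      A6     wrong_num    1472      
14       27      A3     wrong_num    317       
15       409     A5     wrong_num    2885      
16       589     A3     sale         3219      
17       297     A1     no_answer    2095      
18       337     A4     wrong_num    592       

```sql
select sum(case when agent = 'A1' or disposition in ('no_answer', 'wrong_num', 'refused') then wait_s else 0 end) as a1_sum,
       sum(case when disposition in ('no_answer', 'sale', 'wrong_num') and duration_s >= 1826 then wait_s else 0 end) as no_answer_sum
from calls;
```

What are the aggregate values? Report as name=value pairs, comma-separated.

[a1_sum: agent = 'A1' or disposition in ('no_answer', 'wrong_num', 'refused')]
call_id=6: ✓ → 171
call_id=7: ✓ → 303
call_id=8: ✗
call_id=9: ✓ → 105
call_id=10: ✓ → 438
call_id=11: ✓ → 124
call_id=12: ✓ → 190
call_id=13: ✓ → 13
call_id=14: ✓ → 27
call_id=15: ✓ → 409
call_id=16: ✗
call_id=17: ✓ → 297
call_id=18: ✓ → 337
a1_sum = 171 + 303 + 105 + 438 + 124 + 190 + 13 + 27 + 409 + 297 + 337 = 2414
—
[no_answer_sum: disposition in ('no_answer', 'sale', 'wrong_num') and duration_s >= 1826]
call_id=6: ✓ → 171
call_id=7: ✗
call_id=8: ✓ → 518
call_id=9: ✗
call_id=10: ✗
call_id=11: ✓ → 124
call_id=12: ✓ → 190
call_id=13: ✗
call_id=14: ✗
call_id=15: ✓ → 409
call_id=16: ✓ → 589
call_id=17: ✓ → 297
call_id=18: ✗
no_answer_sum = 171 + 518 + 124 + 190 + 409 + 589 + 297 = 2298

a1_sum=2414, no_answer_sum=2298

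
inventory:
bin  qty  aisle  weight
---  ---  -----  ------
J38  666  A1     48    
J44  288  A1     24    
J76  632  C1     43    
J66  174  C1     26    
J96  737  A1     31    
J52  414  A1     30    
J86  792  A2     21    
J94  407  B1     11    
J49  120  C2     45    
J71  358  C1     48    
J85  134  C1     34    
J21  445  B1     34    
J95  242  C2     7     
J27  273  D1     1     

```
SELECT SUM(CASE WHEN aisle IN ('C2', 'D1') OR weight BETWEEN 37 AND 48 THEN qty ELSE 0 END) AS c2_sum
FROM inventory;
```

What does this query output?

bin=J38: ✓ → 666
bin=J44: ✗
bin=J76: ✓ → 632
bin=J66: ✗
bin=J96: ✗
bin=J52: ✗
bin=J86: ✗
bin=J94: ✗
bin=J49: ✓ → 120
bin=J71: ✓ → 358
bin=J85: ✗
bin=J21: ✗
bin=J95: ✓ → 242
bin=J27: ✓ → 273
c2_sum = 666 + 632 + 120 + 358 + 242 + 273 = 2291

2291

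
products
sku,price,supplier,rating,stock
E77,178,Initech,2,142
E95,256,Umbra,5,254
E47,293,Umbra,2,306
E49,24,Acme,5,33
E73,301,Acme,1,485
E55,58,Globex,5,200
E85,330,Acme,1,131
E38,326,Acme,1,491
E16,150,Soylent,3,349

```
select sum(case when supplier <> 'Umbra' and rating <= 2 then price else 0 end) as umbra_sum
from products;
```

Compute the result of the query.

sku=E77: ✓ → 178
sku=E95: ✗
sku=E47: ✗
sku=E49: ✗
sku=E73: ✓ → 301
sku=E55: ✗
sku=E85: ✓ → 330
sku=E38: ✓ → 326
sku=E16: ✗
umbra_sum = 178 + 301 + 330 + 326 = 1135

1135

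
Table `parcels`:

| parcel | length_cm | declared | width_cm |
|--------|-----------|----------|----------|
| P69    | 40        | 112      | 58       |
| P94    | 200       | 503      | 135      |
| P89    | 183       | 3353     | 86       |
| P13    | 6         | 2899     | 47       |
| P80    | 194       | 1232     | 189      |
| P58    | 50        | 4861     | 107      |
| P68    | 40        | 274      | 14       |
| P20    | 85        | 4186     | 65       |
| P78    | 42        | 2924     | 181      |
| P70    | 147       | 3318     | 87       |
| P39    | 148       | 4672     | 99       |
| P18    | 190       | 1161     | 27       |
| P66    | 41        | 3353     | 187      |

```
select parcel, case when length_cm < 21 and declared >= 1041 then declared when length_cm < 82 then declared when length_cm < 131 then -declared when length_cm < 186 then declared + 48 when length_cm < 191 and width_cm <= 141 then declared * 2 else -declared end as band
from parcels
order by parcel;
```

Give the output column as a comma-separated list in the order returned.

2899, 2322, -4186, 4720, 4861, 3353, 274, 112, 3366, 2924, -1232, 3401, -503

parcel=P13: length_cm < 21 and declared >= 1041 → 2899
parcel=P18: length_cm < 191 and width_cm <= 141 → 2322
parcel=P20: length_cm < 131 → -4186
parcel=P39: length_cm < 186 → 4720
parcel=P58: length_cm < 82 → 4861
parcel=P66: length_cm < 82 → 3353
parcel=P68: length_cm < 82 → 274
parcel=P69: length_cm < 82 → 112
parcel=P70: length_cm < 186 → 3366
parcel=P78: length_cm < 82 → 2924
parcel=P80: ELSE → -1232
parcel=P89: length_cm < 186 → 3401
parcel=P94: ELSE → -503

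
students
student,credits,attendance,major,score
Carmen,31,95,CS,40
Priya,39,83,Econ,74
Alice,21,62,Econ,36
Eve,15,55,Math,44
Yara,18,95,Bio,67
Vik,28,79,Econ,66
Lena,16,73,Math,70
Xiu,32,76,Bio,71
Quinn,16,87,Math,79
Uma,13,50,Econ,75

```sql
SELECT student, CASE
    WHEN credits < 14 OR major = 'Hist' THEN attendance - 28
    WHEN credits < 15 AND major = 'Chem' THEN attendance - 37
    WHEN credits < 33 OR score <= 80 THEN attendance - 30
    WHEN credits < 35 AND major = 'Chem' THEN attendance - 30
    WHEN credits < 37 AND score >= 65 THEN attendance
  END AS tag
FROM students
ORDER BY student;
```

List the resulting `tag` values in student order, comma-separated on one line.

student=Alice: credits < 33 OR score <= 80 → 32
student=Carmen: credits < 33 OR score <= 80 → 65
student=Eve: credits < 33 OR score <= 80 → 25
student=Lena: credits < 33 OR score <= 80 → 43
student=Priya: credits < 33 OR score <= 80 → 53
student=Quinn: credits < 33 OR score <= 80 → 57
student=Uma: credits < 14 OR major = 'Hist' → 22
student=Vik: credits < 33 OR score <= 80 → 49
student=Xiu: credits < 33 OR score <= 80 → 46
student=Yara: credits < 33 OR score <= 80 → 65

32, 65, 25, 43, 53, 57, 22, 49, 46, 65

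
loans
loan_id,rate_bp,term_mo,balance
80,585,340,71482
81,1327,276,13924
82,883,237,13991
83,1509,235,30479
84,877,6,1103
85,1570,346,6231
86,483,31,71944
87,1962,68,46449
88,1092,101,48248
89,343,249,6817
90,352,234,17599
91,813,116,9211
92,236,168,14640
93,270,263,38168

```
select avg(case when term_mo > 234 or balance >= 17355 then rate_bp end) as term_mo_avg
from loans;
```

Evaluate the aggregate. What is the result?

943.2727272727

loan_id=80: ✓ → 585
loan_id=81: ✓ → 1327
loan_id=82: ✓ → 883
loan_id=83: ✓ → 1509
loan_id=84: ✗
loan_id=85: ✓ → 1570
loan_id=86: ✓ → 483
loan_id=87: ✓ → 1962
loan_id=88: ✓ → 1092
loan_id=89: ✓ → 343
loan_id=90: ✓ → 352
loan_id=91: ✗
loan_id=92: ✗
loan_id=93: ✓ → 270
term_mo_avg = (585 + 1327 + 883 + 1509 + 1570 + 483 + 1962 + 1092 + 343 + 352 + 270) / 11 = 943.2727272727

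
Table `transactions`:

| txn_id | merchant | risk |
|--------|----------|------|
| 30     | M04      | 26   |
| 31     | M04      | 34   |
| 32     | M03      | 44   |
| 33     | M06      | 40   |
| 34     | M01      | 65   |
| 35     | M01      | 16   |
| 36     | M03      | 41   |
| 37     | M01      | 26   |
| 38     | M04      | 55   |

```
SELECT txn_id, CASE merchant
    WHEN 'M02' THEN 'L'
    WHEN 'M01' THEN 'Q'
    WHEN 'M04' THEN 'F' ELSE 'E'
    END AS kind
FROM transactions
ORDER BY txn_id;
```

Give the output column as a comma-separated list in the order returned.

txn_id=30: merchant='M04' → F
txn_id=31: merchant='M04' → F
txn_id=32: ELSE → E
txn_id=33: ELSE → E
txn_id=34: merchant='M01' → Q
txn_id=35: merchant='M01' → Q
txn_id=36: ELSE → E
txn_id=37: merchant='M01' → Q
txn_id=38: merchant='M04' → F

F, F, E, E, Q, Q, E, Q, F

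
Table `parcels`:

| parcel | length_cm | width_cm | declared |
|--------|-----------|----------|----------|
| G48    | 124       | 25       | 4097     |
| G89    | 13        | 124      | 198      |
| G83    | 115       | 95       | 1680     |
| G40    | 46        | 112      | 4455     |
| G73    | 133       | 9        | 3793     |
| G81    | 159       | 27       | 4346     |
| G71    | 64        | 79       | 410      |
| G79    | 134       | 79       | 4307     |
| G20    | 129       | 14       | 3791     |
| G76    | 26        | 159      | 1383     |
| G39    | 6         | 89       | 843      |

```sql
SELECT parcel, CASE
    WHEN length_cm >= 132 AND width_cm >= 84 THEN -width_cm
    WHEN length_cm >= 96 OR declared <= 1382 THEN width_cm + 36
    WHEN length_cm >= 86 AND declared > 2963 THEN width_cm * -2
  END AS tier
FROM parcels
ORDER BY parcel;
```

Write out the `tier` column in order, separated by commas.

parcel=G20: length_cm >= 96 OR declared <= 1382 → 50
parcel=G39: length_cm >= 96 OR declared <= 1382 → 125
parcel=G40: (no match → NULL) → NULL
parcel=G48: length_cm >= 96 OR declared <= 1382 → 61
parcel=G71: length_cm >= 96 OR declared <= 1382 → 115
parcel=G73: length_cm >= 96 OR declared <= 1382 → 45
parcel=G76: (no match → NULL) → NULL
parcel=G79: length_cm >= 96 OR declared <= 1382 → 115
parcel=G81: length_cm >= 96 OR declared <= 1382 → 63
parcel=G83: length_cm >= 96 OR declared <= 1382 → 131
parcel=G89: length_cm >= 96 OR declared <= 1382 → 160

50, 125, NULL, 61, 115, 45, NULL, 115, 63, 131, 160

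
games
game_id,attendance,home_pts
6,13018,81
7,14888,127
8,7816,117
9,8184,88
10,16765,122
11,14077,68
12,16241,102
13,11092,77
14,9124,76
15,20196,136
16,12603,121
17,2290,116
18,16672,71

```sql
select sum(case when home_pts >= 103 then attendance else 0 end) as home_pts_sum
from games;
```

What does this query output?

74558

game_id=6: ✗
game_id=7: ✓ → 14888
game_id=8: ✓ → 7816
game_id=9: ✗
game_id=10: ✓ → 16765
game_id=11: ✗
game_id=12: ✗
game_id=13: ✗
game_id=14: ✗
game_id=15: ✓ → 20196
game_id=16: ✓ → 12603
game_id=17: ✓ → 2290
game_id=18: ✗
home_pts_sum = 14888 + 7816 + 16765 + 20196 + 12603 + 2290 = 74558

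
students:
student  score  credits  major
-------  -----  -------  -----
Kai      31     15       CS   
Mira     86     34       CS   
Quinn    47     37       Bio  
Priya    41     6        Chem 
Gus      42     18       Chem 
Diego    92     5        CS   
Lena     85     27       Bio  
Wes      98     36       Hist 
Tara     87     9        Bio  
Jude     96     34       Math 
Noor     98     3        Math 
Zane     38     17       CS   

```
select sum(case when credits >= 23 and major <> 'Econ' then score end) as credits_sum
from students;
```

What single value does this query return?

student=Kai: ✗
student=Mira: ✓ → 86
student=Quinn: ✓ → 47
student=Priya: ✗
student=Gus: ✗
student=Diego: ✗
student=Lena: ✓ → 85
student=Wes: ✓ → 98
student=Tara: ✗
student=Jude: ✓ → 96
student=Noor: ✗
student=Zane: ✗
credits_sum = 86 + 47 + 85 + 98 + 96 = 412

412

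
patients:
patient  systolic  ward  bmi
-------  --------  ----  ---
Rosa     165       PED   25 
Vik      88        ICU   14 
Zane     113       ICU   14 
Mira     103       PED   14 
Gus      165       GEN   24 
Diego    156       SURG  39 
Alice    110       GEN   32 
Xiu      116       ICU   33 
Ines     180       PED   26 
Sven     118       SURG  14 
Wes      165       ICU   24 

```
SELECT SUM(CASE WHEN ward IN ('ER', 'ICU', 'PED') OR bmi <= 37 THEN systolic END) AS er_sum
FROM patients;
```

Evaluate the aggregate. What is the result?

patient=Rosa: ✓ → 165
patient=Vik: ✓ → 88
patient=Zane: ✓ → 113
patient=Mira: ✓ → 103
patient=Gus: ✓ → 165
patient=Diego: ✗
patient=Alice: ✓ → 110
patient=Xiu: ✓ → 116
patient=Ines: ✓ → 180
patient=Sven: ✓ → 118
patient=Wes: ✓ → 165
er_sum = 165 + 88 + 113 + 103 + 165 + 110 + 116 + 180 + 118 + 165 = 1323

1323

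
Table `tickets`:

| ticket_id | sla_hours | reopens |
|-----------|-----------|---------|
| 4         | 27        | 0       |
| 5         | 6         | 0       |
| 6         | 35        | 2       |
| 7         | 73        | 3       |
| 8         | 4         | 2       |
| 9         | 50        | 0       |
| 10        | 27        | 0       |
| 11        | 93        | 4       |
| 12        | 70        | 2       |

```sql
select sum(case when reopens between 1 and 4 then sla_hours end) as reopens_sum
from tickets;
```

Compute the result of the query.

ticket_id=4: ✗
ticket_id=5: ✗
ticket_id=6: ✓ → 35
ticket_id=7: ✓ → 73
ticket_id=8: ✓ → 4
ticket_id=9: ✗
ticket_id=10: ✗
ticket_id=11: ✓ → 93
ticket_id=12: ✓ → 70
reopens_sum = 35 + 73 + 4 + 93 + 70 = 275

275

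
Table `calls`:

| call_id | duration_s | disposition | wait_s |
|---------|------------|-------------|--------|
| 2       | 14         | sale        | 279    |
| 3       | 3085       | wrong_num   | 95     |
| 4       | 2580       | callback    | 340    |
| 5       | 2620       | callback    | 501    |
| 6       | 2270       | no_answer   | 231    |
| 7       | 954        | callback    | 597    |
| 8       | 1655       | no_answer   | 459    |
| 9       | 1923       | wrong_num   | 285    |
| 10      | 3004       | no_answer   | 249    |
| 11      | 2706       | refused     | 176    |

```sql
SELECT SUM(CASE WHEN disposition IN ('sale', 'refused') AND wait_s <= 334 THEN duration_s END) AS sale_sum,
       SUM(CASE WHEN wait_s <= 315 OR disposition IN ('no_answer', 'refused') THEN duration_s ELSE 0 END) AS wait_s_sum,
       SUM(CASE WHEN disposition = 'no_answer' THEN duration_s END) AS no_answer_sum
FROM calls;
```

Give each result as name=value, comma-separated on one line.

[sale_sum: disposition IN ('sale', 'refused') AND wait_s <= 334]
call_id=2: ✓ → 14
call_id=3: ✗
call_id=4: ✗
call_id=5: ✗
call_id=6: ✗
call_id=7: ✗
call_id=8: ✗
call_id=9: ✗
call_id=10: ✗
call_id=11: ✓ → 2706
sale_sum = 14 + 2706 = 2720
—
[wait_s_sum: wait_s <= 315 OR disposition IN ('no_answer', 'refused')]
call_id=2: ✓ → 14
call_id=3: ✓ → 3085
call_id=4: ✗
call_id=5: ✗
call_id=6: ✓ → 2270
call_id=7: ✗
call_id=8: ✓ → 1655
call_id=9: ✓ → 1923
call_id=10: ✓ → 3004
call_id=11: ✓ → 2706
wait_s_sum = 14 + 3085 + 2270 + 1655 + 1923 + 3004 + 2706 = 14657
—
[no_answer_sum: disposition = 'no_answer']
call_id=2: ✗
call_id=3: ✗
call_id=4: ✗
call_id=5: ✗
call_id=6: ✓ → 2270
call_id=7: ✗
call_id=8: ✓ → 1655
call_id=9: ✗
call_id=10: ✓ → 3004
call_id=11: ✗
no_answer_sum = 2270 + 1655 + 3004 = 6929

sale_sum=2720, wait_s_sum=14657, no_answer_sum=6929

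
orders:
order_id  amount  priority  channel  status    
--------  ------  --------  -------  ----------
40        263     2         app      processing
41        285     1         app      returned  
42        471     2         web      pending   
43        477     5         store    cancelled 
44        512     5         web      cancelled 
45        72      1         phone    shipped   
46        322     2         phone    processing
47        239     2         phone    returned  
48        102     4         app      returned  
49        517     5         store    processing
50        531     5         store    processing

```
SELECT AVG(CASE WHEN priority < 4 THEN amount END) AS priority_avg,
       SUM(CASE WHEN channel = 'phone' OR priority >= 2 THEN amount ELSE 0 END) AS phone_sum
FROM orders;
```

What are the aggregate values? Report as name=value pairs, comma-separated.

[priority_avg: priority < 4]
order_id=40: ✓ → 263
order_id=41: ✓ → 285
order_id=42: ✓ → 471
order_id=43: ✗
order_id=44: ✗
order_id=45: ✓ → 72
order_id=46: ✓ → 322
order_id=47: ✓ → 239
order_id=48: ✗
order_id=49: ✗
order_id=50: ✗
priority_avg = (263 + 285 + 471 + 72 + 322 + 239) / 6 = 275.3333333333
—
[phone_sum: channel = 'phone' OR priority >= 2]
order_id=40: ✓ → 263
order_id=41: ✗
order_id=42: ✓ → 471
order_id=43: ✓ → 477
order_id=44: ✓ → 512
order_id=45: ✓ → 72
order_id=46: ✓ → 322
order_id=47: ✓ → 239
order_id=48: ✓ → 102
order_id=49: ✓ → 517
order_id=50: ✓ → 531
phone_sum = 263 + 471 + 477 + 512 + 72 + 322 + 239 + 102 + 517 + 531 = 3506

priority_avg=275.3333333333, phone_sum=3506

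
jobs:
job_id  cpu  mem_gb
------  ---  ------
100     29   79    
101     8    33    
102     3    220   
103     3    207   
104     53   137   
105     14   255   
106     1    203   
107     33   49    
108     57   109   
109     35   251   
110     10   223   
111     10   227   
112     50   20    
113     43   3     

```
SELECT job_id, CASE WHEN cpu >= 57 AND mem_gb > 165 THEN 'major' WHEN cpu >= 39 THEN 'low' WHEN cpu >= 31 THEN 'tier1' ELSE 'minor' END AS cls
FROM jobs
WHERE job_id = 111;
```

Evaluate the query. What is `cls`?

job_id = 111: cpu=10, mem_gb=227.
cpu >= 57 AND mem_gb > 165 → false
cpu >= 39 → false
cpu >= 31 → false
No prior WHEN matched → ELSE → minor

minor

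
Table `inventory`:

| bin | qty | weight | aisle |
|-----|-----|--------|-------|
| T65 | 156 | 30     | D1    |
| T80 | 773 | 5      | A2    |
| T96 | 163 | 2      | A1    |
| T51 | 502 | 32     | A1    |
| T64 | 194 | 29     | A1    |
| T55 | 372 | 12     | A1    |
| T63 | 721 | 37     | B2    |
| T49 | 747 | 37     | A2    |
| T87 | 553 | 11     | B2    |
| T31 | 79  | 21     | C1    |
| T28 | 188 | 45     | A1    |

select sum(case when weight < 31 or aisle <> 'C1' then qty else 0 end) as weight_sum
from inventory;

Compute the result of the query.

4448

bin=T65: ✓ → 156
bin=T80: ✓ → 773
bin=T96: ✓ → 163
bin=T51: ✓ → 502
bin=T64: ✓ → 194
bin=T55: ✓ → 372
bin=T63: ✓ → 721
bin=T49: ✓ → 747
bin=T87: ✓ → 553
bin=T31: ✓ → 79
bin=T28: ✓ → 188
weight_sum = 156 + 773 + 163 + 502 + 194 + 372 + 721 + 747 + 553 + 79 + 188 = 4448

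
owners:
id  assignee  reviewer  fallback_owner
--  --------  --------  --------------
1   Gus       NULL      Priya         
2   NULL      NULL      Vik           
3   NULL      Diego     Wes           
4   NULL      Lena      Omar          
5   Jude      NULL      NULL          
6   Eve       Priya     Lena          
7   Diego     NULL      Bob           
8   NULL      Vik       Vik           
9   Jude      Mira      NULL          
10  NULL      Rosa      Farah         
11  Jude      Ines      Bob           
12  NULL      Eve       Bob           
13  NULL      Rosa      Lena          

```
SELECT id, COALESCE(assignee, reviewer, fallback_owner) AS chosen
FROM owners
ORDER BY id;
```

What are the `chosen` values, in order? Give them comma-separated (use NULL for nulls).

Gus, Vik, Diego, Lena, Jude, Eve, Diego, Vik, Jude, Rosa, Jude, Eve, Rosa

id=1: assignee=Gus → Gus
id=2: assignee=NULL, reviewer=NULL, fallback_owner=Vik → Vik
id=3: assignee=NULL, reviewer=Diego → Diego
id=4: assignee=NULL, reviewer=Lena → Lena
id=5: assignee=Jude → Jude
id=6: assignee=Eve → Eve
id=7: assignee=Diego → Diego
id=8: assignee=NULL, reviewer=Vik → Vik
id=9: assignee=Jude → Jude
id=10: assignee=NULL, reviewer=Rosa → Rosa
id=11: assignee=Jude → Jude
id=12: assignee=NULL, reviewer=Eve → Eve
id=13: assignee=NULL, reviewer=Rosa → Rosa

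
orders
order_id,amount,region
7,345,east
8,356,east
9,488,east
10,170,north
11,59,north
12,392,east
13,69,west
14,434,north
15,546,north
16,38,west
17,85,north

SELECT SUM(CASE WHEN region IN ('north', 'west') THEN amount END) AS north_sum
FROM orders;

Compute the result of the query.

order_id=7: ✗
order_id=8: ✗
order_id=9: ✗
order_id=10: ✓ → 170
order_id=11: ✓ → 59
order_id=12: ✗
order_id=13: ✓ → 69
order_id=14: ✓ → 434
order_id=15: ✓ → 546
order_id=16: ✓ → 38
order_id=17: ✓ → 85
north_sum = 170 + 59 + 69 + 434 + 546 + 38 + 85 = 1401

1401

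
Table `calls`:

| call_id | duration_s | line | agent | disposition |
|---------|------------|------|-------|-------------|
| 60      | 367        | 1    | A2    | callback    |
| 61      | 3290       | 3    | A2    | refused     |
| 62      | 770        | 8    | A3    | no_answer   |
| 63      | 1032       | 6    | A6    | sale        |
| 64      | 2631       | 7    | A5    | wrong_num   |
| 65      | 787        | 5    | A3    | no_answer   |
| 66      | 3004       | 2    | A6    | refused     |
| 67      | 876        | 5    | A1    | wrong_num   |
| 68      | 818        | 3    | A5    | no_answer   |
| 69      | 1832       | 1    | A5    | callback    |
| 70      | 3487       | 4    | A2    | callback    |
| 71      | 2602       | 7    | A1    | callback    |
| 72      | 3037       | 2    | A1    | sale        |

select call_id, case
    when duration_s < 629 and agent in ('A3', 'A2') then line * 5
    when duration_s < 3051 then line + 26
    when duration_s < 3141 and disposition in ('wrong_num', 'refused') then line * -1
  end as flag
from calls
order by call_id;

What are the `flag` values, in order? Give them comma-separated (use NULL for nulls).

5, NULL, 34, 32, 33, 31, 28, 31, 29, 27, NULL, 33, 28

call_id=60: duration_s < 629 and agent in ('A3', 'A2') → 5
call_id=61: (no match → NULL) → NULL
call_id=62: duration_s < 3051 → 34
call_id=63: duration_s < 3051 → 32
call_id=64: duration_s < 3051 → 33
call_id=65: duration_s < 3051 → 31
call_id=66: duration_s < 3051 → 28
call_id=67: duration_s < 3051 → 31
call_id=68: duration_s < 3051 → 29
call_id=69: duration_s < 3051 → 27
call_id=70: (no match → NULL) → NULL
call_id=71: duration_s < 3051 → 33
call_id=72: duration_s < 3051 → 28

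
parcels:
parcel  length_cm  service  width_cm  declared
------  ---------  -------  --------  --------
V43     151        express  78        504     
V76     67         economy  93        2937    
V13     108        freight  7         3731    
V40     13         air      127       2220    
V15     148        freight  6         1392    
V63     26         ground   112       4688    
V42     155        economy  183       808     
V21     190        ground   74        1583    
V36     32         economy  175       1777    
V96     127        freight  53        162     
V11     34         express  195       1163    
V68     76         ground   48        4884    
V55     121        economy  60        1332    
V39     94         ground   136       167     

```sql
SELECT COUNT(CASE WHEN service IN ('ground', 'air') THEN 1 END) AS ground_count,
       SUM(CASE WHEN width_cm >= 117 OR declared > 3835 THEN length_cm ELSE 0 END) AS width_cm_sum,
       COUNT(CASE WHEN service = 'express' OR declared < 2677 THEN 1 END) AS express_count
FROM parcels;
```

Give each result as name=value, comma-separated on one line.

[ground_count: service IN ('ground', 'air')]
parcel=V43: ✗
parcel=V76: ✗
parcel=V13: ✗
parcel=V40: ✓ → 1
parcel=V15: ✗
parcel=V63: ✓ → 1
parcel=V42: ✗
parcel=V21: ✓ → 1
parcel=V36: ✗
parcel=V96: ✗
parcel=V11: ✗
parcel=V68: ✓ → 1
parcel=V55: ✗
parcel=V39: ✓ → 1
ground_count = COUNT(1, 1, 1, 1, 1) = 5
—
[width_cm_sum: width_cm >= 117 OR declared > 3835]
parcel=V43: ✗
parcel=V76: ✗
parcel=V13: ✗
parcel=V40: ✓ → 13
parcel=V15: ✗
parcel=V63: ✓ → 26
parcel=V42: ✓ → 155
parcel=V21: ✗
parcel=V36: ✓ → 32
parcel=V96: ✗
parcel=V11: ✓ → 34
parcel=V68: ✓ → 76
parcel=V55: ✗
parcel=V39: ✓ → 94
width_cm_sum = 13 + 26 + 155 + 32 + 34 + 76 + 94 = 430
—
[express_count: service = 'express' OR declared < 2677]
parcel=V43: ✓ → 1
parcel=V76: ✗
parcel=V13: ✗
parcel=V40: ✓ → 1
parcel=V15: ✓ → 1
parcel=V63: ✗
parcel=V42: ✓ → 1
parcel=V21: ✓ → 1
parcel=V36: ✓ → 1
parcel=V96: ✓ → 1
parcel=V11: ✓ → 1
parcel=V68: ✗
parcel=V55: ✓ → 1
parcel=V39: ✓ → 1
express_count = COUNT(1, 1, 1, 1, 1, 1, 1, 1, 1, 1) = 10

ground_count=5, width_cm_sum=430, express_count=10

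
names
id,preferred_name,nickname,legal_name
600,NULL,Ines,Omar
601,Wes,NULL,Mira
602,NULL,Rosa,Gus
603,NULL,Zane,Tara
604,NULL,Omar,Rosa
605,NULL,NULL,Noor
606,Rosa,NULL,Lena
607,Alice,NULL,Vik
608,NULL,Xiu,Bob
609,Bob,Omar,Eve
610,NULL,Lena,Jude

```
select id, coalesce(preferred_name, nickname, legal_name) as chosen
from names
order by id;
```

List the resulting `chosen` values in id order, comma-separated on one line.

id=600: preferred_name=NULL, nickname=Ines → Ines
id=601: preferred_name=Wes → Wes
id=602: preferred_name=NULL, nickname=Rosa → Rosa
id=603: preferred_name=NULL, nickname=Zane → Zane
id=604: preferred_name=NULL, nickname=Omar → Omar
id=605: preferred_name=NULL, nickname=NULL, legal_name=Noor → Noor
id=606: preferred_name=Rosa → Rosa
id=607: preferred_name=Alice → Alice
id=608: preferred_name=NULL, nickname=Xiu → Xiu
id=609: preferred_name=Bob → Bob
id=610: preferred_name=NULL, nickname=Lena → Lena

Ines, Wes, Rosa, Zane, Omar, Noor, Rosa, Alice, Xiu, Bob, Lena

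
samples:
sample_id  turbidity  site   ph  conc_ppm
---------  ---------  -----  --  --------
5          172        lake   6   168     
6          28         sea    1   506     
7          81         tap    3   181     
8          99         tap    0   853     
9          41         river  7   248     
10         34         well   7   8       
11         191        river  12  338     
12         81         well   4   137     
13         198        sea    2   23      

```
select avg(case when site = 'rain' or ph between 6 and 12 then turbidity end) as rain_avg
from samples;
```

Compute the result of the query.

109.5

sample_id=5: ✓ → 172
sample_id=6: ✗
sample_id=7: ✗
sample_id=8: ✗
sample_id=9: ✓ → 41
sample_id=10: ✓ → 34
sample_id=11: ✓ → 191
sample_id=12: ✗
sample_id=13: ✗
rain_avg = (172 + 41 + 34 + 191) / 4 = 109.5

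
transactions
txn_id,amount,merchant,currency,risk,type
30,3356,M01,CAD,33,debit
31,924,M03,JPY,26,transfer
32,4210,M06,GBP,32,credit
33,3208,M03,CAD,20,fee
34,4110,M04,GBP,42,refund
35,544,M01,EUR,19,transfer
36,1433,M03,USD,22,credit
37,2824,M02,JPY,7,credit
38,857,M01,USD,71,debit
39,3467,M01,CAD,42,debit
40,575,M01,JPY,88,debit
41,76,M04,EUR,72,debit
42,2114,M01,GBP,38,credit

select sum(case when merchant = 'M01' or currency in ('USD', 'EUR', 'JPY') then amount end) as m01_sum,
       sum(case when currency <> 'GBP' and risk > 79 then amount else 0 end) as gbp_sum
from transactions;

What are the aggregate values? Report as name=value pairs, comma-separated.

m01_sum=16170, gbp_sum=575

[m01_sum: merchant = 'M01' or currency in ('USD', 'EUR', 'JPY')]
txn_id=30: ✓ → 3356
txn_id=31: ✓ → 924
txn_id=32: ✗
txn_id=33: ✗
txn_id=34: ✗
txn_id=35: ✓ → 544
txn_id=36: ✓ → 1433
txn_id=37: ✓ → 2824
txn_id=38: ✓ → 857
txn_id=39: ✓ → 3467
txn_id=40: ✓ → 575
txn_id=41: ✓ → 76
txn_id=42: ✓ → 2114
m01_sum = 3356 + 924 + 544 + 1433 + 2824 + 857 + 3467 + 575 + 76 + 2114 = 16170
—
[gbp_sum: currency <> 'GBP' and risk > 79]
txn_id=30: ✗
txn_id=31: ✗
txn_id=32: ✗
txn_id=33: ✗
txn_id=34: ✗
txn_id=35: ✗
txn_id=36: ✗
txn_id=37: ✗
txn_id=38: ✗
txn_id=39: ✗
txn_id=40: ✓ → 575
txn_id=41: ✗
txn_id=42: ✗
gbp_sum = 575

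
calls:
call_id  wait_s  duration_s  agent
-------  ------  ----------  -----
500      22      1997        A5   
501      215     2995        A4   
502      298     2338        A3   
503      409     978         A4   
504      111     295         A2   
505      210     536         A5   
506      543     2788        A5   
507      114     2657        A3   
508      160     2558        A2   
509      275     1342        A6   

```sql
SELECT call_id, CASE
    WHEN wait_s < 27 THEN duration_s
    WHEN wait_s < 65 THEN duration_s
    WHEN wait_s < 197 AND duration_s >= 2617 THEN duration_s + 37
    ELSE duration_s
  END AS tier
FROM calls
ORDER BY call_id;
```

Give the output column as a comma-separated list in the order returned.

1997, 2995, 2338, 978, 295, 536, 2788, 2694, 2558, 1342

call_id=500: wait_s < 27 → 1997
call_id=501: ELSE → 2995
call_id=502: ELSE → 2338
call_id=503: ELSE → 978
call_id=504: ELSE → 295
call_id=505: ELSE → 536
call_id=506: ELSE → 2788
call_id=507: wait_s < 197 AND duration_s >= 2617 → 2694
call_id=508: ELSE → 2558
call_id=509: ELSE → 1342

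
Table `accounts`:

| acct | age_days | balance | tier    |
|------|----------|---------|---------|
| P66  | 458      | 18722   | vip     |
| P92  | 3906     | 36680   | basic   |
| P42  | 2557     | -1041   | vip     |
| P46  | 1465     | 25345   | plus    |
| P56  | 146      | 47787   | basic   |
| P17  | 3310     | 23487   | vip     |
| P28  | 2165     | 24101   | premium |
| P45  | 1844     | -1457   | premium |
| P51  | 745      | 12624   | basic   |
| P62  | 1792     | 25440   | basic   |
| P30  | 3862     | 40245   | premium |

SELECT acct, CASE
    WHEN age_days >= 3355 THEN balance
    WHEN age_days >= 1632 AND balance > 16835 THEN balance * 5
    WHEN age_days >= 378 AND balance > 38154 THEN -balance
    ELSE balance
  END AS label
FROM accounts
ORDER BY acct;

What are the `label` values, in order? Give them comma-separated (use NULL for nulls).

acct=P17: age_days >= 1632 AND balance > 16835 → 117435
acct=P28: age_days >= 1632 AND balance > 16835 → 120505
acct=P30: age_days >= 3355 → 40245
acct=P42: ELSE → -1041
acct=P45: ELSE → -1457
acct=P46: ELSE → 25345
acct=P51: ELSE → 12624
acct=P56: ELSE → 47787
acct=P62: age_days >= 1632 AND balance > 16835 → 127200
acct=P66: ELSE → 18722
acct=P92: age_days >= 3355 → 36680

117435, 120505, 40245, -1041, -1457, 25345, 12624, 47787, 127200, 18722, 36680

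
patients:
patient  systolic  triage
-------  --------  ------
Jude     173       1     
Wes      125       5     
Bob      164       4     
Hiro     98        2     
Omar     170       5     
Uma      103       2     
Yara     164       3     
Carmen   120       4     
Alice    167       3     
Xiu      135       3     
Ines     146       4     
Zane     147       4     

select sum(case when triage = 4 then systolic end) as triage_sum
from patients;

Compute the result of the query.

577

patient=Jude: ✗
patient=Wes: ✗
patient=Bob: ✓ → 164
patient=Hiro: ✗
patient=Omar: ✗
patient=Uma: ✗
patient=Yara: ✗
patient=Carmen: ✓ → 120
patient=Alice: ✗
patient=Xiu: ✗
patient=Ines: ✓ → 146
patient=Zane: ✓ → 147
triage_sum = 164 + 120 + 146 + 147 = 577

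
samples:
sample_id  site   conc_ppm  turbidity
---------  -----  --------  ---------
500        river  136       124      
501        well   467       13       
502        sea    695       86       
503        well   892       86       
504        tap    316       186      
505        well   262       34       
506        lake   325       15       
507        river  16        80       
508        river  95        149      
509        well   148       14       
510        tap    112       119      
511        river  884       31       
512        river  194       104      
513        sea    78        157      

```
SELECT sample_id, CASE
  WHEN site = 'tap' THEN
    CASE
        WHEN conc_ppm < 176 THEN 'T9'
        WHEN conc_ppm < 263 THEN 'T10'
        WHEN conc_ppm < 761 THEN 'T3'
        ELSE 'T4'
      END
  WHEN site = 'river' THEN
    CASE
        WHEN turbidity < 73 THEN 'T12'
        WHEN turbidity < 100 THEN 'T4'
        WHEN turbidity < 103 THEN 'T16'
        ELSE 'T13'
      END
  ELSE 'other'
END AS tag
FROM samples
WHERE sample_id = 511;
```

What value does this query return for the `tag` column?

T12

sample_id = 511: site=river, conc_ppm=884, turbidity=31.
site='river' → inner[turbidity < 73] → T12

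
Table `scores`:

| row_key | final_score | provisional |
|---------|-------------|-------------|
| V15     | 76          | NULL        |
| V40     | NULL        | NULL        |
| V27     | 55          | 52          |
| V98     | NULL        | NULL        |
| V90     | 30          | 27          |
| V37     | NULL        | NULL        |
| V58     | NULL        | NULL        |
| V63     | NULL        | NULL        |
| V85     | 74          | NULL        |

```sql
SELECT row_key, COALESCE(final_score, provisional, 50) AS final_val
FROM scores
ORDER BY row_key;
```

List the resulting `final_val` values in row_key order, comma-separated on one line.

76, 55, 50, 50, 50, 50, 74, 30, 50

row_key=V15: final_score=76 → 76
row_key=V27: final_score=55 → 55
row_key=V37: final_score=NULL, provisional=NULL, → literal 50 → 50
row_key=V40: final_score=NULL, provisional=NULL, → literal 50 → 50
row_key=V58: final_score=NULL, provisional=NULL, → literal 50 → 50
row_key=V63: final_score=NULL, provisional=NULL, → literal 50 → 50
row_key=V85: final_score=74 → 74
row_key=V90: final_score=30 → 30
row_key=V98: final_score=NULL, provisional=NULL, → literal 50 → 50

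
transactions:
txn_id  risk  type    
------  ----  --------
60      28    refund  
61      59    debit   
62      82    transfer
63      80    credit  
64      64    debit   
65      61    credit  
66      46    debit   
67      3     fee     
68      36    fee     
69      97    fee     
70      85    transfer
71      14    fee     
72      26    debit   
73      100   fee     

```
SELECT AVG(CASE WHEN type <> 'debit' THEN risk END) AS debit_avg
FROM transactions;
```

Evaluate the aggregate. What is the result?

txn_id=60: ✓ → 28
txn_id=61: ✗
txn_id=62: ✓ → 82
txn_id=63: ✓ → 80
txn_id=64: ✗
txn_id=65: ✓ → 61
txn_id=66: ✗
txn_id=67: ✓ → 3
txn_id=68: ✓ → 36
txn_id=69: ✓ → 97
txn_id=70: ✓ → 85
txn_id=71: ✓ → 14
txn_id=72: ✗
txn_id=73: ✓ → 100
debit_avg = (28 + 82 + 80 + 61 + 3 + 36 + 97 + 85 + 14 + 100) / 10 = 58.6

58.6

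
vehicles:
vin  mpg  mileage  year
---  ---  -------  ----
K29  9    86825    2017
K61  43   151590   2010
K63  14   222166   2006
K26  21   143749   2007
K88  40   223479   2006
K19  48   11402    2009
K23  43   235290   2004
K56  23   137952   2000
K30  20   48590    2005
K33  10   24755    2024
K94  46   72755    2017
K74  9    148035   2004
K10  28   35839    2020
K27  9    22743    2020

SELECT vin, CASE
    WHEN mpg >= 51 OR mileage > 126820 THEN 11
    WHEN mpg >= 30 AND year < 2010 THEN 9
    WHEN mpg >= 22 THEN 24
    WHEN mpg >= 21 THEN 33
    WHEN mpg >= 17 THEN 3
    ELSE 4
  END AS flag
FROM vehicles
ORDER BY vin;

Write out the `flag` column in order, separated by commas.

vin=K10: mpg >= 22 → 24
vin=K19: mpg >= 30 AND year < 2010 → 9
vin=K23: mpg >= 51 OR mileage > 126820 → 11
vin=K26: mpg >= 51 OR mileage > 126820 → 11
vin=K27: ELSE → 4
vin=K29: ELSE → 4
vin=K30: mpg >= 17 → 3
vin=K33: ELSE → 4
vin=K56: mpg >= 51 OR mileage > 126820 → 11
vin=K61: mpg >= 51 OR mileage > 126820 → 11
vin=K63: mpg >= 51 OR mileage > 126820 → 11
vin=K74: mpg >= 51 OR mileage > 126820 → 11
vin=K88: mpg >= 51 OR mileage > 126820 → 11
vin=K94: mpg >= 22 → 24

24, 9, 11, 11, 4, 4, 3, 4, 11, 11, 11, 11, 11, 24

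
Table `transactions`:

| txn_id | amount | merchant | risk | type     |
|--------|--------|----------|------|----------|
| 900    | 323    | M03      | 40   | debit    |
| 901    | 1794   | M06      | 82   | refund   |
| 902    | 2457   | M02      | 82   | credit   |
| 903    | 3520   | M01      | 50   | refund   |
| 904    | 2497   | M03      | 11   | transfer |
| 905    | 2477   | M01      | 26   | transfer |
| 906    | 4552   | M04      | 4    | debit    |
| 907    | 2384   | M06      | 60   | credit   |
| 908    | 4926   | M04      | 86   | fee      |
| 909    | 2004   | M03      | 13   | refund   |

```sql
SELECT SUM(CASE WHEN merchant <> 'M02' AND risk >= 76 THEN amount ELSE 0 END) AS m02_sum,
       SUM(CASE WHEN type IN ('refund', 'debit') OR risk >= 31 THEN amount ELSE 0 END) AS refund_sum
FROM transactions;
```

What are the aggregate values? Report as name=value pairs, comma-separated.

[m02_sum: merchant <> 'M02' AND risk >= 76]
txn_id=900: ✗
txn_id=901: ✓ → 1794
txn_id=902: ✗
txn_id=903: ✗
txn_id=904: ✗
txn_id=905: ✗
txn_id=906: ✗
txn_id=907: ✗
txn_id=908: ✓ → 4926
txn_id=909: ✗
m02_sum = 1794 + 4926 = 6720
—
[refund_sum: type IN ('refund', 'debit') OR risk >= 31]
txn_id=900: ✓ → 323
txn_id=901: ✓ → 1794
txn_id=902: ✓ → 2457
txn_id=903: ✓ → 3520
txn_id=904: ✗
txn_id=905: ✗
txn_id=906: ✓ → 4552
txn_id=907: ✓ → 2384
txn_id=908: ✓ → 4926
txn_id=909: ✓ → 2004
refund_sum = 323 + 1794 + 2457 + 3520 + 4552 + 2384 + 4926 + 2004 = 21960

m02_sum=6720, refund_sum=21960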